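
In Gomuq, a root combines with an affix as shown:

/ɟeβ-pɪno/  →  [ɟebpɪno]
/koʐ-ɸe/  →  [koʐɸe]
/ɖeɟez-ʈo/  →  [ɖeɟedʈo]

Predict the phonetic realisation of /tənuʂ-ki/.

The data show regressive manner assimilation: /β/ → [b] before /p/; /z/ → [d] before /ʈ/. In each pair only manner changes, matching the following consonant, while place and voice stay constant.
No alternation appears in [koʐɸe]: there the adjacent consonants already agree in manner (/ʐ/ and /ɸ/ are both fricatives), so this form is consistent with the same rule.
/ʂ/ is a voiceless retroflex fricative. The following trigger /k/ is a stop, so /ʂ/ must become a stop as well.
The voiceless retroflex stop is [ʈ], so /ʂ/ → [ʈ].

[tənuʈki]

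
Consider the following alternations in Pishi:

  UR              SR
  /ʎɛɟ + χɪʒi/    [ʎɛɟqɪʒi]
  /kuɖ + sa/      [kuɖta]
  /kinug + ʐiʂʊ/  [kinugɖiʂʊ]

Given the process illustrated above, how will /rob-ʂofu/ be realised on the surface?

The data show progressive manner assimilation: /χ/ → [q] after /ɟ/; /s/ → [t] after /ɖ/; /ʐ/ → [ɖ] after /g/. In each pair only manner changes, matching the preceding consonant, while place and voice stay constant.
The rule targets /ʂ/ (voiceless retroflex fricative), which sits after the trigger /b/ (stop).
Changing only its manner to stop gives [ʈ] — the voiceless retroflex stop.

[robʈofu]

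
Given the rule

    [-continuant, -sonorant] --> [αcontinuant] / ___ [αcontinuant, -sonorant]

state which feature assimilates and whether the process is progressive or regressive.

The shared variable α links the value of [continuant] on the target to that of the neighbouring obstruent. [continuant] distinguishes stops from fricatives — a manner-of-articulation feature — so this is manner assimilation.
Since the environment is written after the underscore, the trigger follows the target; the direction is regressive.

regressive manner assimilation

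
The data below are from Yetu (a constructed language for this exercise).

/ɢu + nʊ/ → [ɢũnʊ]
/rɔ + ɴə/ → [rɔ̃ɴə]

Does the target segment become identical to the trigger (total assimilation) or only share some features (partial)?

partial assimilation

The vowel /u/ surfaces as nasalised [ũ] next to the following nasal /n/ — it has acquired the [+nasal] feature of its neighbour.
The other form shows the same pattern: /ɔ/ → [ɔ̃] before /ɴ/ — each time a vowel is nasalised next to a following nasal.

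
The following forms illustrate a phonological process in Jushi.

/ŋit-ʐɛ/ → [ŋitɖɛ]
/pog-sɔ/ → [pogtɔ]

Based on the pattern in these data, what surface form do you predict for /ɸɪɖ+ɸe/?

The data show progressive manner assimilation: /ʐ/ → [ɖ] after /t/; /s/ → [t] after /g/. In each pair only manner changes, matching the preceding consonant, while place and voice stay constant.
/ɸ/ is a voiceless bilabial fricative. The preceding trigger /ɖ/ is a stop, so /ɸ/ must become a stop as well.
A voiceless bilabial stop is [p], so the surface segment is [p].

[ɸɪɖpe]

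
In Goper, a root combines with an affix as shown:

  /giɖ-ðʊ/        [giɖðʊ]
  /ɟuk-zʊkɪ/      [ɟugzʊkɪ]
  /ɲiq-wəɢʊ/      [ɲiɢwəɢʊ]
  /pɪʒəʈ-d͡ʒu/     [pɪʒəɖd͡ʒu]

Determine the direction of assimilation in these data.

Underlying /k/ is realised as [g] next to /z/; /z/ itself does not change.
The change voiceless → voiced matches the voicing of the following /z/, identifying this as voicing assimilation.
Checking the remaining alternations: /q/ → [ɢ] before /w/ (voiceless → voiced, matching voiced); /ʈ/ → [ɖ] before /d͡ʒ/ (voiceless → voiced, matching voiced) — only voicing changes, and always toward the following segment.
No alternation appears in [giɖðʊ]: there the adjacent consonants already agree in voicing (/ɖ/ and /ð/ are both voiced), so this form is consistent with the same rule.
Since the segment that changes precedes the conditioning segment, the assimilation is regressive.

regressive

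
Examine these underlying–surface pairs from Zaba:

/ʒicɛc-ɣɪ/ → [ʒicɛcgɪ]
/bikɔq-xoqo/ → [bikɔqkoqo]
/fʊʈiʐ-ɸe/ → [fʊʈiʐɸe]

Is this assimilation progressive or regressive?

The segment that alternates is /ɣ/, which surfaces as [g] when adjacent to /c/.
The change fricative → stop matches the manner of the preceding /c/, identifying this as manner assimilation.
The same holds elsewhere in the data: /x/ → [k] after /q/ (fricative → stop, matching a stop) — only manner changes, and always toward the preceding segment.
No alternation appears in [fʊʈiʐɸe]: there the adjacent consonants already agree in manner (/ɸ/ and /ʐ/ are both fricatives), so this form is consistent with the same rule.
The trigger is the preceding segment, so the direction is progressive (perseverative).

progressive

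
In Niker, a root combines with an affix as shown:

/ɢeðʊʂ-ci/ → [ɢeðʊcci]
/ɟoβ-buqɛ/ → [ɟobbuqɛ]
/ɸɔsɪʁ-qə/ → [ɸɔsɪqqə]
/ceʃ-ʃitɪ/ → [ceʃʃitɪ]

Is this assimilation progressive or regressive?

regressive

The segment that alternates is /ʂ/, which surfaces as [c] when adjacent to /c/.
The output [c] is identical to the trigger /c/ — every feature (place, manner, voicing) has been copied — so this is total assimilation.
The other forms behave the same way: /β/ → [b] before /b/; /ʁ/ → [q] before /q/ — in each case the output is a copy of the following consonant.
In [ceʃʃitɪ] the two consonants at the boundary are already identical (/ʃ/ + /ʃ/), so the rule applies vacuously and nothing changes.
The trigger is the following segment, so the direction is regressive (anticipatory).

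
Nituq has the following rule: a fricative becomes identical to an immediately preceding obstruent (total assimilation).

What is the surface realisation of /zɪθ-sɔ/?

[zɪθθɔ]

/s/ is the segment targeted by the rule; it sits immediately after /θ/, so it assimilates completely and surfaces as [θ].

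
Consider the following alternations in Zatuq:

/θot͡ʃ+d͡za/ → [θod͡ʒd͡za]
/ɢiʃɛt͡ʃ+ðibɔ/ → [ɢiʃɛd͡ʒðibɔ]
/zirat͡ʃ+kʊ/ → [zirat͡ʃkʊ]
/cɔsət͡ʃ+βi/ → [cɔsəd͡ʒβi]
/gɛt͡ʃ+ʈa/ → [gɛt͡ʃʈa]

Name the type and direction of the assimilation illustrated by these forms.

regressive voicing assimilation

The segment that alternates is /t͡ʃ/, which surfaces as [d͡ʒ] when adjacent to /d͡z/.
/t͡ʃ/ is voiceless while /d͡z/ is voiced; the output [d͡ʒ] is voiced, matching the trigger — so the feature that spreads is voicing.
Place and manner are unchanged, so the assimilation is partial, not total.
The same holds elsewhere in the data: /t͡ʃ/ → [d͡ʒ] before /ð/ (voiceless → voiced, matching voiced); /t͡ʃ/ → [d͡ʒ] before /β/ (voiceless → voiced, matching voiced) — only voicing changes, and always toward the following segment.
No alternation appears in [zirat͡ʃkʊ], [gɛt͡ʃʈa]: there the adjacent consonants already agree in voicing (/t͡ʃ/ and /k/ are both voiceless; /t͡ʃ/ and /ʈ/ are both voiceless), so these forms are consistent with the same rule.
The trigger is the following segment, so the direction is regressive (anticipatory).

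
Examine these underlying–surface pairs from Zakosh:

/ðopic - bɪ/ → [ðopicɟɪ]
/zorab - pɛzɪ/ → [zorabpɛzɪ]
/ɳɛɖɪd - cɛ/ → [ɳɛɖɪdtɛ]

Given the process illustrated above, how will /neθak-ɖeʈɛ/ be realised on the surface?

[neθakgeʈɛ]

The data show progressive place assimilation: /b/ → [ɟ] after /c/; /c/ → [t] after /d/. In each pair only place changes, matching the preceding consonant, while manner and voice stay constant.
No alternation appears in [zorabpɛzɪ]: there the adjacent consonants already agree in place (/p/ and /b/ are both bilabial), so this form is consistent with the same rule.
/ɖ/ is a voiced retroflex stop. The preceding trigger /k/ is velar, so /ɖ/ must become velar as well.
Changing only its place to velar gives [g] — the voiced velar stop.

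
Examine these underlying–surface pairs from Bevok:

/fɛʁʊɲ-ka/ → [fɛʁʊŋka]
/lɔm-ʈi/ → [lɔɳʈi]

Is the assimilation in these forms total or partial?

The segment that alternates is /ɲ/, which surfaces as [ŋ] when adjacent to /k/.
/ɲ/ is palatal while /k/ is velar; the output [ŋ] is velar, matching the trigger — so the feature that spreads is place.
Manner and voice are unchanged, so the assimilation is partial, not total.
The same holds elsewhere in the data: /m/ → [ɳ] before /ʈ/ (bilabial → retroflex, matching retroflex) — only place changes, and always toward the following segment.

partial assimilation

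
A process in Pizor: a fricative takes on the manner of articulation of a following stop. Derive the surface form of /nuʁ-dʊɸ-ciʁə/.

[nuɢdʊpciʁə]

/ʁ/ is a voiced uvular fricative. The following trigger /d/ is a stop, so /ʁ/ must become a stop as well.
Changing only its manner to stop gives [ɢ] — the voiced uvular stop.
The same rule applies at the second boundary: /ɸ/ → [p] next to /c/.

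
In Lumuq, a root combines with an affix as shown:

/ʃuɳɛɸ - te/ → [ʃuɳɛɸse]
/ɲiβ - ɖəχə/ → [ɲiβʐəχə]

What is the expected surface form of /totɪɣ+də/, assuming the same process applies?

The data show progressive manner assimilation: /t/ → [s] after /ɸ/; /ɖ/ → [ʐ] after /β/. In each pair only manner changes, matching the preceding consonant, while place and voice stay constant.
/d/ is a voiced alveolar stop. The preceding trigger /ɣ/ is a fricative, so /d/ must become a fricative as well.
Changing only its manner to fricative gives [z] — the voiced alveolar fricative.

[totɪɣzə]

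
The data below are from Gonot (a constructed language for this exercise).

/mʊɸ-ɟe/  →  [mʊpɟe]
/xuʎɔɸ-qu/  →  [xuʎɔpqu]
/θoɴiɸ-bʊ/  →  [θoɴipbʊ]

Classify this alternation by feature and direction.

Comparing underlying and surface forms, /ɸ/ → [p] is the alternation; the neighbouring /ɟ/ is constant.
The change fricative → stop matches the manner of the following /ɟ/, identifying this as manner assimilation.
Place and voice are unchanged, so the assimilation is partial, not total.
The same holds elsewhere in the data: /ɸ/ → [p] before /q/ (fricative → stop, matching a stop); /ɸ/ → [p] before /b/ (fricative → stop, matching a stop) — only manner changes, and always toward the following segment.
The trigger is the following segment, so the direction is regressive (anticipatory).

regressive manner assimilation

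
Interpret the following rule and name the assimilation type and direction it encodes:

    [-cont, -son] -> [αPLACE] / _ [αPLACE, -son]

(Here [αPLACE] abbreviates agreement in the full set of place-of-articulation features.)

The rule copies the place features (abbreviated [PLACE]) from the environment onto the target, so the assimilating feature is place.
Since the environment is written after the underscore, the trigger follows the target; the direction is regressive.

regressive place assimilation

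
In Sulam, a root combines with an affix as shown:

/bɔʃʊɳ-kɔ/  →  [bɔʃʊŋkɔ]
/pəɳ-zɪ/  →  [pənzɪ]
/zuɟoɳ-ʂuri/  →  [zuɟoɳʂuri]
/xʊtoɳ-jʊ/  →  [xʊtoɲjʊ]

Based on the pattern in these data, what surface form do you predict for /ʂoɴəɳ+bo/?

[ʂoɴəmbo]

The data show regressive place assimilation: /ɳ/ → [ŋ] before /k/; /ɳ/ → [n] before /z/; /ɳ/ → [ɲ] before /j/. In each pair only place changes, matching the following consonant, while manner and voice stay constant.
Nothing changes in [zuɟoɳʂuri]: there the adjacent consonants already agree in place (/ɳ/ and /ʂ/ are both retroflex), so this form is consistent with the same rule.
/ɳ/ is a voiced retroflex nasal. The following trigger /b/ is bilabial, so /ɳ/ must become bilabial as well.
The voiced bilabial nasal is [m], so /ɳ/ → [m].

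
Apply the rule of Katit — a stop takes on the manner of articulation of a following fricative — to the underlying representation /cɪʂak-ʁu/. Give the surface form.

The rule targets /k/ (voiceless velar stop), which sits before the trigger /ʁ/ (fricative).
Changing only its manner to fricative gives [x] — the voiceless velar fricative.

[cɪʂaxʁu]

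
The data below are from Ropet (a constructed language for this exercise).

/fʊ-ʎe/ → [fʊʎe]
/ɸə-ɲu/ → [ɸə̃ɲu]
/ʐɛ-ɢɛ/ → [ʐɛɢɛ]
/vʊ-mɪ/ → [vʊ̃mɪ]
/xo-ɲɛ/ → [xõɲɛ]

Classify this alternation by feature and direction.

regressive nasality assimilation (vowel nasalisation)

The vowel /ə/ surfaces as nasalised [ə̃] next to the following nasal /ɲ/ — it has acquired the [+nasal] feature of its neighbour.
Likewise in the remaining data: /ʊ/ → [ʊ̃] before /m/; /o/ → [õ] before /ɲ/ — each time a vowel is nasalised next to a following nasal.
No change occurs in [fʊʎe], [ʐɛɢɛ] because the vowel at the boundary is adjacent to an oral consonant, not a nasal (/ʊ/ next to /ʎ/; /ɛ/ next to /ɢ/).
Because the conditioning nasal is to the right of the vowel that changes, the process is regressive (anticipatory).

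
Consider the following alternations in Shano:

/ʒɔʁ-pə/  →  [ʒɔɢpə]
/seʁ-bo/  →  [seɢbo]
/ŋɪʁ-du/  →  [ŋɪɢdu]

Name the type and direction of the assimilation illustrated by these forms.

regressive manner assimilation

The segment that alternates is /ʁ/, which surfaces as [ɢ] when adjacent to /p/.
/ʁ/ is a fricative while /p/ is a stop; the output [ɢ] is a stop, matching the trigger — so the feature that spreads is manner.
Place and voice are unchanged, so the assimilation is partial, not total.
The same holds elsewhere in the data: /ʁ/ → [ɢ] before /b/ (fricative → stop, matching a stop); /ʁ/ → [ɢ] before /d/ (fricative → stop, matching a stop) — only manner changes, and always toward the following segment.
Since the segment that changes precedes the conditioning segment, the assimilation is regressive.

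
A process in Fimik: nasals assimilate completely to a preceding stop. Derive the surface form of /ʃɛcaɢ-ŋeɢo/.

/ŋ/ is the segment targeted by the rule; it sits immediately after /ɢ/, so it assimilates completely and surfaces as [ɢ].

[ʃɛcaɢɢeɢo]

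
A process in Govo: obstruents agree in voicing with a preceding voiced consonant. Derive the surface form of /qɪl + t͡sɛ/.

/t͡s/ is a voiceless alveolar affricate. The preceding trigger /l/ is voiced, so /t͡s/ must become voiced as well.
The voiced alveolar affricate is [d͡z], so /t͡s/ → [d͡z].

[qɪld͡zɛ]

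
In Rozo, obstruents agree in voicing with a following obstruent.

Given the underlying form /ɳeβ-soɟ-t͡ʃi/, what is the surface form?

/β/ is a voiced bilabial fricative. The following trigger /s/ is voiceless, so /β/ must become voiceless as well.
The voiceless bilabial fricative is [ɸ], so /β/ → [ɸ].
At the second juncture, /ɟ/ likewise becomes [c] adjacent to /t͡ʃ/.

[ɳeɸsoct͡ʃi]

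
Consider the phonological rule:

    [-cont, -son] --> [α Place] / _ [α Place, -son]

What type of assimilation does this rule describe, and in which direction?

The shared variable α links the value of the place features (abbreviated [Place]) on the target to the same value on the neighbouring segment, so place is the feature that assimilates.
The conditioning segment sits to the right of the focus bar, meaning the trigger follows the segment that changes — regressive assimilation.

regressive place assimilation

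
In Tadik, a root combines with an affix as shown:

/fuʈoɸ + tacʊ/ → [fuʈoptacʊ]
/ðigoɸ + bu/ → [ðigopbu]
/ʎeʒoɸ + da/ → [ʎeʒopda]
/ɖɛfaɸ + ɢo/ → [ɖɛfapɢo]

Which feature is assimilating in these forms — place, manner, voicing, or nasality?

Comparing underlying and surface forms, /ɸ/ → [p] is the alternation; the neighbouring /t/ is constant.
/ɸ/ is a fricative while /t/ is a stop; the output [p] is a stop, matching the trigger — so the feature that spreads is manner.
The same holds elsewhere in the data: /ɸ/ → [p] before /b/ (fricative → stop, matching a stop); /ɸ/ → [p] before /d/ (fricative → stop, matching a stop); /ɸ/ → [p] before /ɢ/ (fricative → stop, matching a stop) — only manner changes, and always toward the following segment.

manner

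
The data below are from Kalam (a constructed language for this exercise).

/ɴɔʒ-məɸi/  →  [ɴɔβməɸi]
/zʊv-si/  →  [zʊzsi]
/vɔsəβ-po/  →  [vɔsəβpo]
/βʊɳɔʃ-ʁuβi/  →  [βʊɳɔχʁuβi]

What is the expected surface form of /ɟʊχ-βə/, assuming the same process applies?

[ɟʊɸβə]

The data show regressive place assimilation: /ʒ/ → [β] before /m/; /v/ → [z] before /s/; /ʃ/ → [χ] before /ʁ/. In each pair only place changes, matching the following consonant, while manner and voice stay constant.
No alternation appears in [vɔsəβpo]: there the adjacent consonants already agree in place (/β/ and /p/ are both bilabial), so this form is consistent with the same rule.
/χ/ is a voiceless uvular fricative. The following trigger /β/ is bilabial, so /χ/ must become bilabial as well.
The voiceless bilabial fricative is [ɸ], so /χ/ → [ɸ].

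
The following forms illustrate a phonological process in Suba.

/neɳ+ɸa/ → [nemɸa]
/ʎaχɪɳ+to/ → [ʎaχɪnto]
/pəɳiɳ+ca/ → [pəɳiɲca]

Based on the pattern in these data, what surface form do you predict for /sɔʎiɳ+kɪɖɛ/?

[sɔʎiŋkɪɖɛ]

The data show regressive place assimilation: /ɳ/ → [m] before /ɸ/; /ɳ/ → [n] before /t/; /ɳ/ → [ɲ] before /c/. In each pair only place changes, matching the following consonant, while manner and voice stay constant.
The rule targets /ɳ/ (voiced retroflex nasal), which sits before the trigger /k/ (velar).
Changing only its place to velar gives [ŋ] — the voiced velar nasal.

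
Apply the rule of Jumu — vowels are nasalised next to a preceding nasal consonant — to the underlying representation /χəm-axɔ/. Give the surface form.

/a/ sits next to the nasal /m/ and is therefore nasalised to [ã].

[χəmãxɔ]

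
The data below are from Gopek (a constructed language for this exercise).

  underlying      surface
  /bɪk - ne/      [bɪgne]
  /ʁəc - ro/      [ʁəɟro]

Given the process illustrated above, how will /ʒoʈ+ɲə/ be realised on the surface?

[ʒoɖɲə]

The data show regressive voicing assimilation: /k/ → [g] before /n/; /c/ → [ɟ] before /r/. In each pair only voicing changes, matching the following consonant, while place and manner stay constant.
The rule targets /ʈ/ (voiceless retroflex stop), which sits before the trigger /ɲ/ (voiced).
A voiced retroflex stop is [ɖ], so the surface segment is [ɖ].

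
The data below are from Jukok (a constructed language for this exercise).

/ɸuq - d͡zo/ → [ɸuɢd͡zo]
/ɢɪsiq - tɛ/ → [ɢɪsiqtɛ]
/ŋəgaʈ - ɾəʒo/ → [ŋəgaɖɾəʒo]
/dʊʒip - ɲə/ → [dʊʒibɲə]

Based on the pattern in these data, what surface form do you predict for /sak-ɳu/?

The data show regressive voicing assimilation: /q/ → [ɢ] before /d͡z/; /ʈ/ → [ɖ] before /ɾ/; /p/ → [b] before /ɲ/. In each pair only voicing changes, matching the following consonant, while place and manner stay constant.
Nothing changes in [ɢɪsiqtɛ]: there the adjacent consonants already agree in voicing (/q/ and /t/ are both voiceless), so this form is consistent with the same rule.
/k/ is a voiceless velar stop. The following trigger /ɳ/ is voiced, so /k/ must become voiced as well.
A voiced velar stop is [g], so the surface segment is [g].

[sagɳu]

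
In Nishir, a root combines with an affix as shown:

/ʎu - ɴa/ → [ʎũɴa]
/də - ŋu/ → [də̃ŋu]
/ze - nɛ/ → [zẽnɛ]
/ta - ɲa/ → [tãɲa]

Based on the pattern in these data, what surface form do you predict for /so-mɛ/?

[sõmɛ]

The data show regressive nasality assimilation (vowel nasalisation): /u/ → [ũ] before /ɴ/; /ə/ → [ə̃] before /ŋ/; /e/ → [ẽ] before /n/; /a/ → [ã] before /ɲ/ — a vowel is nasalised by an immediately following nasal consonant.
/o/ sits next to the nasal /m/ and is therefore nasalised to [õ].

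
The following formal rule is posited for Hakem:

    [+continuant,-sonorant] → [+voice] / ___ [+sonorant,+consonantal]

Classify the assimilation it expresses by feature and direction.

regressive voicing assimilation

The target ([+continuant,-sonorant], fricatives) acquires [+voice] next to a sonorant consonant ([+sonorant,+consonantal]) — it takes on the voicing of its neighbour, so the feature that spreads is voicing.
Since the environment is written after the underscore, the trigger follows the target; the direction is regressive.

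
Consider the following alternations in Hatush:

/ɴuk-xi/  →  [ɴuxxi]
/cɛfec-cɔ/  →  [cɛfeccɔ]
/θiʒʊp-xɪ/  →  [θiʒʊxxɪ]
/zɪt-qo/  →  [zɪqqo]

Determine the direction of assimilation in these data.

regressive

The segment that alternates is /k/, which surfaces as [x] when adjacent to /x/.
The output [x] is identical to the trigger /x/ — every feature (place, manner, voicing) has been copied — so this is total assimilation.
The other forms behave the same way: /p/ → [x] before /x/; /t/ → [q] before /q/ — in each case the output is a copy of the following consonant.
In [cɛfeccɔ] the two consonants at the boundary are already identical (/c/ + /c/), so the rule applies vacuously and nothing changes.
The trigger is the following segment, so the direction is regressive (anticipatory).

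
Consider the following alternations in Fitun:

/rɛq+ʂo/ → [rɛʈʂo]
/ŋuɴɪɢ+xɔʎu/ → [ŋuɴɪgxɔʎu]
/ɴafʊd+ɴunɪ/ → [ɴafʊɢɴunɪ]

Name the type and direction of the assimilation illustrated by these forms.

regressive place assimilation

Comparing underlying and surface forms, /q/ → [ʈ] is the alternation; the neighbouring /ʂ/ is constant.
The change uvular → retroflex matches the place of the following /ʂ/, identifying this as place assimilation.
Manner and voice are unchanged, so the assimilation is partial, not total.
The other alternating forms pattern the same way: /ɢ/ → [g] before /x/ (uvular → velar, matching velar); /d/ → [ɢ] before /ɴ/ (alveolar → uvular, matching uvular) — only place changes, and always toward the following segment.
The trigger is the following segment, so the direction is regressive (anticipatory).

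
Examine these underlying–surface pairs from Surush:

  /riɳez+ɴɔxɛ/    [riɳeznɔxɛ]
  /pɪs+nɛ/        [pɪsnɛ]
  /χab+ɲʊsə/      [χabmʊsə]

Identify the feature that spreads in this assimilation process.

Underlying /ɴ/ is realised as [n] next to /z/; /z/ itself does not change.
The change uvular → alveolar matches the place of the preceding /z/, identifying this as place assimilation.
The other alternating form patterns the same way: /ɲ/ → [m] after /b/ (palatal → bilabial, matching bilabial) — only place changes, and always toward the preceding segment.
No alternation appears in [pɪsnɛ]: there the adjacent consonants already agree in place (/n/ and /s/ are both alveolar), so this form is consistent with the same rule.

place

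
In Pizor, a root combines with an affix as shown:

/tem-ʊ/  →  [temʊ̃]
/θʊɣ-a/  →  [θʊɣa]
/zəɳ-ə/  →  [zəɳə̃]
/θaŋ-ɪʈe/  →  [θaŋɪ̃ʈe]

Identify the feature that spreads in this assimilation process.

nasality

The vowel /ʊ/ surfaces as nasalised [ʊ̃] next to the preceding nasal /m/ — it has acquired the [+nasal] feature of its neighbour.
Likewise in the remaining data: /ə/ → [ə̃] after /ɳ/; /ɪ/ → [ɪ̃] after /ŋ/ — each time a vowel is nasalised next to a preceding nasal.
No change occurs in [θʊɣa] because the vowel at the boundary is adjacent to an oral consonant, not a nasal (/a/ next to /ɣ/).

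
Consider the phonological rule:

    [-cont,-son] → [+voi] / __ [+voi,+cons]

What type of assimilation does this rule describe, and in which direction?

regressive voicing assimilation

The target ([-cont,-son], stops) acquires [+voi] next to a voiced consonant ([+voi,+cons]) — it takes on the voicing of its neighbour, so the feature that spreads is voicing.
Since the environment is written after the underscore, the trigger follows the target; the direction is regressive.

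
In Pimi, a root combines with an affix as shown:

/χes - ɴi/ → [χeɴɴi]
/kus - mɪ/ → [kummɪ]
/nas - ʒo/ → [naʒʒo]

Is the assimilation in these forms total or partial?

The segment that alternates is /s/, which surfaces as [ɴ] when adjacent to /ɴ/.
The output [ɴ] is identical to the trigger /ɴ/ — every feature (place, manner, voicing) has been copied — so this is total assimilation.
The remaining alternations confirm this: /s/ → [m] before /m/; /s/ → [ʒ] before /ʒ/ — in each case the output is a copy of the following consonant.

total assimilation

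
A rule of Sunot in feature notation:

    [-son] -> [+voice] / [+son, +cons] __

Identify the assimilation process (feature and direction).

progressive voicing assimilation

The structural change is [+voice], and the conditioning segment [+son, +cons] (a sonorant consonant) is itself voiced, so the target comes to share the voicing of its neighbour — voicing assimilation.
Since the environment is written before the underscore, the trigger precedes the target; the direction is progressive.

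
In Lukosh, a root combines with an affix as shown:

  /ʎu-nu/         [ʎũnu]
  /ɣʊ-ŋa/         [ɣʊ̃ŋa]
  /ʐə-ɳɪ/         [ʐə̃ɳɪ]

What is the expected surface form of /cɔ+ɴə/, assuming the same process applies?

The data show regressive nasality assimilation (vowel nasalisation): /u/ → [ũ] before /n/; /ʊ/ → [ʊ̃] before /ŋ/; /ə/ → [ə̃] before /ɳ/ — a vowel is nasalised by an immediately following nasal consonant.
The vowel /ɔ/ is adjacent to the following nasal /ɴ/, so it acquires [+nasal] and surfaces as [ɔ̃].

[cɔ̃ɴə]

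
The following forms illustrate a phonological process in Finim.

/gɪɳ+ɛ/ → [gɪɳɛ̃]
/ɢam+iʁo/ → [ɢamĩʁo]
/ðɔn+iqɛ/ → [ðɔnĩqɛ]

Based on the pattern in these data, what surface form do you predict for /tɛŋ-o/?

[tɛŋõ]

The data show progressive nasality assimilation (vowel nasalisation): /ɛ/ → [ɛ̃] after /ɳ/; /i/ → [ĩ] after /m/; /i/ → [ĩ] after /n/ — a vowel is nasalised by an immediately preceding nasal consonant.
/o/ sits next to the nasal /ŋ/ and is therefore nasalised to [õ].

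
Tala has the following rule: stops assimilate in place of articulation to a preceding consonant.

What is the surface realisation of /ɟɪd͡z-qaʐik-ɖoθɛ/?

[ɟɪd͡ztaʐikgoθɛ]

The rule targets /q/ (voiceless uvular stop), which sits after the trigger /d͡z/ (alveolar).
The voiceless alveolar stop is [t], so /q/ → [t].
The same rule applies at the second boundary: /ɖ/ → [g] next to /k/.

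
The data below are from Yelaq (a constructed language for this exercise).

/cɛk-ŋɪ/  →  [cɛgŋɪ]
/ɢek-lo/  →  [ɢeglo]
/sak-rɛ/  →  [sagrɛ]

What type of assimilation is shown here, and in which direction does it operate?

Underlying /k/ is realised as [g] next to /ŋ/; /ŋ/ itself does not change.
The change voiceless → voiced matches the voicing of the following /ŋ/, identifying this as voicing assimilation.
Place and manner are unchanged, so the assimilation is partial, not total.
The same holds elsewhere in the data: /k/ → [g] before /l/ (voiceless → voiced, matching voiced); /k/ → [g] before /r/ (voiceless → voiced, matching voiced) — only voicing changes, and always toward the following segment.
Since the segment that changes precedes the conditioning segment, the assimilation is regressive.

regressive voicing assimilation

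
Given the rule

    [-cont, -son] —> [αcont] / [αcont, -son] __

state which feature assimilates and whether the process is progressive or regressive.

progressive manner assimilation

The shared variable α links the value of [cont] on the target to that of the neighbouring obstruent. [cont] distinguishes stops from fricatives — a manner-of-articulation feature — so this is manner assimilation.
The conditioning segment sits to the left of the focus bar, meaning the trigger precedes the segment that changes — progressive assimilation.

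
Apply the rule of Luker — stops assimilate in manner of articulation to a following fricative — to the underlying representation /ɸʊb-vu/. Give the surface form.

[ɸʊβvu]

The rule targets /b/ (voiced bilabial stop), which sits before the trigger /v/ (fricative).
Changing only its manner to fricative gives [β] — the voiced bilabial fricative.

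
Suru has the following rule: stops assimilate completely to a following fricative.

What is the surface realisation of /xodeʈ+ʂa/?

/ʈ/ is the segment targeted by the rule; it sits immediately before /ʂ/, so it assimilates completely and surfaces as [ʂ].

[xodeʂʂa]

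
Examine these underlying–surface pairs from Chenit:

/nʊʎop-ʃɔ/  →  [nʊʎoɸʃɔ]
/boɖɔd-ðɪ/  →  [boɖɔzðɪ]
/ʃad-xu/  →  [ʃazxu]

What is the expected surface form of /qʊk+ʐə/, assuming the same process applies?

The data show regressive manner assimilation: /p/ → [ɸ] before /ʃ/; /d/ → [z] before /ð/; /d/ → [z] before /x/. In each pair only manner changes, matching the following consonant, while place and voice stay constant.
/k/ is a voiceless velar stop. The following trigger /ʐ/ is a fricative, so /k/ must become a fricative as well.
The voiceless velar fricative is [x], so /k/ → [x].

[qʊxʐə]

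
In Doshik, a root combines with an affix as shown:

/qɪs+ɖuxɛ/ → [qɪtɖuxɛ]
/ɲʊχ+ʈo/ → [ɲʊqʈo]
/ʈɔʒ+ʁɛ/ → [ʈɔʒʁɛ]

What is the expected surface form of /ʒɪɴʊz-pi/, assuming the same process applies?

The data show regressive manner assimilation: /s/ → [t] before /ɖ/; /χ/ → [q] before /ʈ/. In each pair only manner changes, matching the following consonant, while place and voice stay constant.
Nothing changes in [ʈɔʒʁɛ]: there the adjacent consonants already agree in manner (/ʒ/ and /ʁ/ are both fricatives), so this form is consistent with the same rule.
The rule targets /z/ (voiced alveolar fricative), which sits before the trigger /p/ (stop).
A voiced alveolar stop is [d], so the surface segment is [d].

[ʒɪɴʊdpi]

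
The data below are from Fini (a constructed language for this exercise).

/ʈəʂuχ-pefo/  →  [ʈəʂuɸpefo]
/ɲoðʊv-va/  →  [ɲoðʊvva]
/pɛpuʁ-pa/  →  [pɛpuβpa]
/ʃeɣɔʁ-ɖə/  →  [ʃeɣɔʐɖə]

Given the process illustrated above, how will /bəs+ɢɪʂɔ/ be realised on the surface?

[bəχɢɪʂɔ]

The data show regressive place assimilation: /χ/ → [ɸ] before /p/; /ʁ/ → [β] before /p/; /ʁ/ → [ʐ] before /ɖ/. In each pair only place changes, matching the following consonant, while manner and voice stay constant.
No alternation appears in [ɲoðʊvva]: there the adjacent consonants already agree in place (/v/ and /v/ are both labiodental), so this form is consistent with the same rule.
The rule targets /s/ (voiceless alveolar fricative), which sits before the trigger /ɢ/ (uvular).
The voiceless uvular fricative is [χ], so /s/ → [χ].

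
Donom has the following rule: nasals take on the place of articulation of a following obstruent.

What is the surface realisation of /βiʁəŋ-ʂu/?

The rule targets /ŋ/ (voiced velar nasal), which sits before the trigger /ʂ/ (retroflex).
A voiced retroflex nasal is [ɳ], so the surface segment is [ɳ].

[βiʁəɳʂu]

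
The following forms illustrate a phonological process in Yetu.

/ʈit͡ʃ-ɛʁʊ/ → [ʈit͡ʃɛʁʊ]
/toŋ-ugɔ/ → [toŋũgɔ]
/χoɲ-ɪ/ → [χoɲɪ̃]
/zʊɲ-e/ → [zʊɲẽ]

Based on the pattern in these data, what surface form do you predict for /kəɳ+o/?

[kəɳõ]

The data show progressive nasality assimilation (vowel nasalisation): /u/ → [ũ] after /ŋ/; /ɪ/ → [ɪ̃] after /ɲ/; /e/ → [ẽ] after /ɲ/ — a vowel is nasalised by an immediately preceding nasal consonant.
No change occurs in [ʈit͡ʃɛʁʊ] because the vowel at the boundary is adjacent to an oral consonant, not a nasal (/ɛ/ next to /t͡ʃ/).
/o/ sits next to the nasal /ɳ/ and is therefore nasalised to [õ].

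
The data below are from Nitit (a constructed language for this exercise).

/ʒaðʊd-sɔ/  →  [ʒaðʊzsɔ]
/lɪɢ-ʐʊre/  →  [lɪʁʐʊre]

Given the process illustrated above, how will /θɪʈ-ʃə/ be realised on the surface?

The data show regressive manner assimilation: /d/ → [z] before /s/; /ɢ/ → [ʁ] before /ʐ/. In each pair only manner changes, matching the following consonant, while place and voice stay constant.
The rule targets /ʈ/ (voiceless retroflex stop), which sits before the trigger /ʃ/ (fricative).
A voiceless retroflex fricative is [ʂ], so the surface segment is [ʂ].

[θɪʂʃə]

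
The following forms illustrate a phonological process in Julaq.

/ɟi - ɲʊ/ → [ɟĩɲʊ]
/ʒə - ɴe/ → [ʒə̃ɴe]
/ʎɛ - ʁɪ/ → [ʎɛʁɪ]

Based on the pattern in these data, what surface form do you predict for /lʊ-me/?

The data show regressive nasality assimilation (vowel nasalisation): /i/ → [ĩ] before /ɲ/; /ə/ → [ə̃] before /ɴ/ — a vowel is nasalised by an immediately following nasal consonant.
No change occurs in [ʎɛʁɪ] because the vowel at the boundary is adjacent to an oral consonant, not a nasal (/ɛ/ next to /ʁ/).
The vowel /ʊ/ is adjacent to the following nasal /m/, so it acquires [+nasal] and surfaces as [ʊ̃].

[lʊ̃me]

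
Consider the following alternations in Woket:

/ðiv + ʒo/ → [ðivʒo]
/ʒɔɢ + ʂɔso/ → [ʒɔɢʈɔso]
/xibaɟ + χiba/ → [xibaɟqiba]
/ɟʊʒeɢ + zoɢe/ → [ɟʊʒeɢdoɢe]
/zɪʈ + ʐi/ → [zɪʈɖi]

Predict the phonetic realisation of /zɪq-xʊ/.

[zɪqkʊ]

The data show progressive manner assimilation: /ʂ/ → [ʈ] after /ɢ/; /χ/ → [q] after /ɟ/; /z/ → [d] after /ɢ/; /ʐ/ → [ɖ] after /ʈ/. In each pair only manner changes, matching the preceding consonant, while place and voice stay constant.
No alternation appears in [ðivʒo]: there the adjacent consonants already agree in manner (/ʒ/ and /v/ are both fricatives), so this form is consistent with the same rule.
/x/ is a voiceless velar fricative. The preceding trigger /q/ is a stop, so /x/ must become a stop as well.
Changing only its manner to stop gives [k] — the voiceless velar stop.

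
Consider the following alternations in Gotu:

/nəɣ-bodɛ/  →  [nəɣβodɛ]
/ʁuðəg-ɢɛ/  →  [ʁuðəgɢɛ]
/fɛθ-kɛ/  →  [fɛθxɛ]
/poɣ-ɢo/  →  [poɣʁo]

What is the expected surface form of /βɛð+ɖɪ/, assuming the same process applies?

[βɛðʐɪ]

The data show progressive manner assimilation: /b/ → [β] after /ɣ/; /k/ → [x] after /θ/; /ɢ/ → [ʁ] after /ɣ/. In each pair only manner changes, matching the preceding consonant, while place and voice stay constant.
No alternation appears in [ʁuðəgɢɛ]: there the adjacent consonants already agree in manner (/ɢ/ and /g/ are both stops), so this form is consistent with the same rule.
/ɖ/ is a voiced retroflex stop. The preceding trigger /ð/ is a fricative, so /ɖ/ must become a fricative as well.
The voiced retroflex fricative is [ʐ], so /ɖ/ → [ʐ].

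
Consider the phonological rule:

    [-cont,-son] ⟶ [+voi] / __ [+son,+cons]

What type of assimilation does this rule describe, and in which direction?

The target ([-cont,-son], stops) acquires [+voi] next to a sonorant consonant ([+son,+cons]) — it takes on the voicing of its neighbour, so the feature that spreads is voicing.
The conditioning segment sits to the right of the focus bar, meaning the trigger follows the segment that changes — regressive assimilation.

regressive voicing assimilation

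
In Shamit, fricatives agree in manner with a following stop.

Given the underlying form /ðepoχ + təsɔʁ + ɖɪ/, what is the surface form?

/χ/ is a voiceless uvular fricative. The following trigger /t/ is a stop, so /χ/ must become a stop as well.
A voiceless uvular stop is [q], so the surface segment is [q].
The same rule applies at the second boundary: /ʁ/ → [ɢ] next to /ɖ/.

[ðepoqtəsɔɢɖɪ]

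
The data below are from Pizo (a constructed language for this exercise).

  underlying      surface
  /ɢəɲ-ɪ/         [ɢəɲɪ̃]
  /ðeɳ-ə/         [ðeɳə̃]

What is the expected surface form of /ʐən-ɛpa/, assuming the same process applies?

[ʐənɛ̃pa]

The data show progressive nasality assimilation (vowel nasalisation): /ɪ/ → [ɪ̃] after /ɲ/; /ə/ → [ə̃] after /ɳ/ — a vowel is nasalised by an immediately preceding nasal consonant.
The vowel /ɛ/ is adjacent to the preceding nasal /n/, so it acquires [+nasal] and surfaces as [ɛ̃].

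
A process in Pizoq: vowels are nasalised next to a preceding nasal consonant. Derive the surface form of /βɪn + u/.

[βɪnũ]

/u/ sits next to the nasal /n/ and is therefore nasalised to [ũ].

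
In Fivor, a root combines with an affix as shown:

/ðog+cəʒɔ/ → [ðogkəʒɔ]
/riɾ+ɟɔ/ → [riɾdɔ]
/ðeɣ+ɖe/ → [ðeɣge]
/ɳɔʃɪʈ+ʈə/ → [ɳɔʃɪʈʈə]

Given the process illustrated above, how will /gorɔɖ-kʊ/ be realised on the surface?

The data show progressive place assimilation: /c/ → [k] after /g/; /ɟ/ → [d] after /ɾ/; /ɖ/ → [g] after /ɣ/. In each pair only place changes, matching the preceding consonant, while manner and voice stay constant.
No alternation appears in [ɳɔʃɪʈʈə]: there the adjacent consonants already agree in place (/ʈ/ and /ʈ/ are both retroflex), so this form is consistent with the same rule.
/k/ is a voiceless velar stop. The preceding trigger /ɖ/ is retroflex, so /k/ must become retroflex as well.
The voiceless retroflex stop is [ʈ], so /k/ → [ʈ].

[gorɔɖʈʊ]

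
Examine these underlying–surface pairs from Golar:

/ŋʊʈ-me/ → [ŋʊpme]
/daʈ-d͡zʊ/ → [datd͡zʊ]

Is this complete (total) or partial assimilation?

Comparing underlying and surface forms, /ʈ/ → [p] is the alternation; the neighbouring /m/ is constant.
/ʈ/ is retroflex while /m/ is bilabial; the output [p] is bilabial, matching the trigger — so the feature that spreads is place.
Manner and voice are unchanged, so the assimilation is partial, not total.
The other alternating form patterns the same way: /ʈ/ → [t] before /d͡z/ (retroflex → alveolar, matching alveolar) — only place changes, and always toward the following segment.

partial assimilation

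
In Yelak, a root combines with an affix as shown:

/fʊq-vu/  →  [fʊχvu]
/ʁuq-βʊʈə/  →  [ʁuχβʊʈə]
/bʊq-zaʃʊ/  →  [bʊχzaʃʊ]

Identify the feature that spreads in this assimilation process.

Underlying /q/ is realised as [χ] next to /v/; /v/ itself does not change.
The change stop → fricative matches the manner of the following /v/, identifying this as manner assimilation.
The same holds elsewhere in the data: /q/ → [χ] before /β/ (stop → fricative, matching a fricative); /q/ → [χ] before /z/ (stop → fricative, matching a fricative) — only manner changes, and always toward the following segment.

manner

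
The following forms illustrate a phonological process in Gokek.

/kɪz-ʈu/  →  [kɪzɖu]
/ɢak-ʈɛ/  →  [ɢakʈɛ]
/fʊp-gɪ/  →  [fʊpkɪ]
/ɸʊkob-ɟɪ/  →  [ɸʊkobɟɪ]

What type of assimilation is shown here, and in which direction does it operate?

progressive voicing assimilation

Comparing underlying and surface forms, /ʈ/ → [ɖ] is the alternation; the neighbouring /z/ is constant.
/ʈ/ is voiceless while /z/ is voiced; the output [ɖ] is voiced, matching the trigger — so the feature that spreads is voicing.
Place and manner are unchanged, so the assimilation is partial, not total.
The same holds elsewhere in the data: /g/ → [k] after /p/ (voiced → voiceless, matching voiceless) — only voicing changes, and always toward the preceding segment.
Nothing changes in [ɢakʈɛ], [ɸʊkobɟɪ]: there the adjacent consonants already agree in voicing (/ʈ/ and /k/ are both voiceless; /ɟ/ and /b/ are both voiced), so these forms are consistent with the same rule.
Since the segment that changes follows the conditioning segment, the assimilation is progressive.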